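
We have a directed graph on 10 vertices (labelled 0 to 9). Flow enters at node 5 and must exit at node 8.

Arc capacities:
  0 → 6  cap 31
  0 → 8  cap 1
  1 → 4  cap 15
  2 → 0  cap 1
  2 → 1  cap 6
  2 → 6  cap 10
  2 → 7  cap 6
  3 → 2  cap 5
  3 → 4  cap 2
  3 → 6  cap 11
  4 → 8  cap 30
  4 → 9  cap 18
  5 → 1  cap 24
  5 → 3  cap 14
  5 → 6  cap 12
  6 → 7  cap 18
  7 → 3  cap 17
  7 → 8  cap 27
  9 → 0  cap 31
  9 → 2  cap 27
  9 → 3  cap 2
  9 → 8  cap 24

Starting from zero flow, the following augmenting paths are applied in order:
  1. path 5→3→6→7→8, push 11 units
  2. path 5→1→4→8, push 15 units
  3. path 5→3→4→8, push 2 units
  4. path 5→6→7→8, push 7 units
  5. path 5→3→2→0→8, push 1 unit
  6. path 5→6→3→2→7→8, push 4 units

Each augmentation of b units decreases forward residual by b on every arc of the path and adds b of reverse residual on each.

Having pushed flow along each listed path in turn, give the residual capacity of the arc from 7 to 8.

Residual capacity of (7,8): 5

after path 1 (5→3→6→7→8, push 11): res(7,8)=16
after path 2 (5→1→4→8, push 15): res(7,8)=16
after path 3 (5→3→4→8, push 2): res(7,8)=16
after path 4 (5→6→7→8, push 7): res(7,8)=9
after path 5 (5→3→2→0→8, push 1): res(7,8)=9
after path 6 (5→6→3→2→7→8, push 4): res(7,8)=5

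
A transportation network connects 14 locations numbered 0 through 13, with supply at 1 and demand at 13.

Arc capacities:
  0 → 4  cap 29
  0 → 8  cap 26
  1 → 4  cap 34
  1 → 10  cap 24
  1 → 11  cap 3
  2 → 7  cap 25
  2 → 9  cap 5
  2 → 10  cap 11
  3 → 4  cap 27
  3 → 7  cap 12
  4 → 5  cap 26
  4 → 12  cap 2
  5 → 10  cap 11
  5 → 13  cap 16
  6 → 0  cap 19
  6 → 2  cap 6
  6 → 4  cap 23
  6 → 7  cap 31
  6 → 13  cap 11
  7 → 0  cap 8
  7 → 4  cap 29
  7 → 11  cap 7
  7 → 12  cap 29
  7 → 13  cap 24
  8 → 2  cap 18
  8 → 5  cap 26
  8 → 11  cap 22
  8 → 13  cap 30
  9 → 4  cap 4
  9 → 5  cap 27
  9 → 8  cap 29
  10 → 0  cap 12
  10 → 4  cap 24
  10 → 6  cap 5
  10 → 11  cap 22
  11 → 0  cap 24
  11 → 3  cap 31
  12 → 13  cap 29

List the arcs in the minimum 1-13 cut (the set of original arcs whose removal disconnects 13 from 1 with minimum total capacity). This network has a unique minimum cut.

augment #1: 1→4→5→13 push 16
augment #2: 1→4→12→13 push 2
augment #3: 1→10→6→13 push 5
augment #4: 1→10→0→8→13 push 12
augment #5: 1→11→0→8→13 push 3
augment #6: 1→10→11→0→8→13 push 7
augment #7: 1→4→5→10→11→0→8→13 push 4
augment #8: 1→4→5→10→11→3→7→13 push 6
max flow = 55; residual-reachable set from 1 gives S-side
cut edges (S→T): {(1,10), (1,11), (4,5), (4,12)} total cap 55

Min-cut arcs: {(1,10), (1,11), (4,5), (4,12)} (total capacity 55)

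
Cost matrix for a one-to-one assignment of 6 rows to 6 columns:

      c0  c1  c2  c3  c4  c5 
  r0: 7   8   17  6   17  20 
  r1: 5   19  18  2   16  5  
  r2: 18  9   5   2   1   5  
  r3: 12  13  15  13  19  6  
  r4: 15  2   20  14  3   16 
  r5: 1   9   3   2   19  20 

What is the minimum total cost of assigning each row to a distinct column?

optimal assignment: row0→col0 (cost 7), row1→col3 (cost 2), row2→col4 (cost 1), row3→col5 (cost 6), row4→col1 (cost 2), row5→col2 (cost 3)
total = 7 + 2 + 1 + 6 + 2 + 3 = 21

Minimum assignment cost: 21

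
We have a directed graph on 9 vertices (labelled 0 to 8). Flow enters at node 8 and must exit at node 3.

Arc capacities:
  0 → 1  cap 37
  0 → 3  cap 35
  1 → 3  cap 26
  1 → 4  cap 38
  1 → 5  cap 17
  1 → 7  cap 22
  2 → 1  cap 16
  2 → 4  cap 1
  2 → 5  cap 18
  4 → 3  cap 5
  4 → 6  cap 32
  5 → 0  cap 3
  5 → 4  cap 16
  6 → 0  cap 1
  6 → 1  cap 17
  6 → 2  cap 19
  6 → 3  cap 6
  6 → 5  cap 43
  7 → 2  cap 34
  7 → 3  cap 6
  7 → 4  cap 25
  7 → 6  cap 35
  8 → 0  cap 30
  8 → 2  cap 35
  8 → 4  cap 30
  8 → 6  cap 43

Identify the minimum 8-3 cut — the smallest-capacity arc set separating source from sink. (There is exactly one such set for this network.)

augment #1: 8→0→3 push 30
augment #2: 8→4→3 push 5
augment #3: 8→6→3 push 6
augment #4: 8→2→1→3 push 16
augment #5: 8→6→0→3 push 1
augment #6: 8→6→1→3 push 10
augment #7: 8→2→5→0→3 push 3
augment #8: 8→6→1→7→3 push 6
max flow = 77; residual-reachable set from 8 gives S-side
cut edges (S→T): {(1,3), (4,3), (5,0), (6,0), (6,3), (7,3), (8,0)} total cap 77

Min-cut arcs: {(1,3), (4,3), (5,0), (6,0), (6,3), (7,3), (8,0)} (total capacity 77)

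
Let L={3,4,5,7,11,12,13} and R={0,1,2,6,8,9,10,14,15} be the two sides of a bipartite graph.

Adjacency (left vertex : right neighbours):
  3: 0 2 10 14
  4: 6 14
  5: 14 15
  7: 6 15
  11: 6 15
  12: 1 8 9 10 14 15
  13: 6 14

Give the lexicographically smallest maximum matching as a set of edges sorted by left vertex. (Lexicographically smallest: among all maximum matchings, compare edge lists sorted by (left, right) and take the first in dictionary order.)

Lex-smallest maximum matching: {(3,0), (4,6), (5,14), (7,15), (12,1)}

|M| = 5 (so the lex-smallest maximum matching has 5 edges)
process left vertices in ascending order; for each, take the smallest-labelled available neighbour that still permits 5 edges overall, or leave it unmatched if none does
lex-smallest matching: {3-0, 4-6, 5-14, 7-15, 12-1}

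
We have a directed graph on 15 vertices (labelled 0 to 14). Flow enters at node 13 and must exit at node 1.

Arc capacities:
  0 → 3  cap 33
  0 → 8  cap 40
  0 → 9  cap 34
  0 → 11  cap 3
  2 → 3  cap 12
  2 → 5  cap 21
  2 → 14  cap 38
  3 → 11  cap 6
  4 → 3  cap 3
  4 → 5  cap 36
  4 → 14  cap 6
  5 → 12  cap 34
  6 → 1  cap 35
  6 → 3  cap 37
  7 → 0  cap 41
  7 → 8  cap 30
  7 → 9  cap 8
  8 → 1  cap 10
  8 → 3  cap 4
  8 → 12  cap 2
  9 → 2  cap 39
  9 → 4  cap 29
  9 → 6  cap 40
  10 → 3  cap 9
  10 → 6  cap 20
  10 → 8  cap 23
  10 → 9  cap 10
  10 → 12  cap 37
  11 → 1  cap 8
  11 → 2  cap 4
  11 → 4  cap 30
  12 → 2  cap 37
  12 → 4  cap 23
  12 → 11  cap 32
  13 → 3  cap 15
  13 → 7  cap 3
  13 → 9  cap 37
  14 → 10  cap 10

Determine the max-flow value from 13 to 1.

Maximum flow value: 46

augment #1: 13→3→11→1 bottleneck 6, total now 6
augment #2: 13→7→8→1 bottleneck 3, total now 9
augment #3: 13→9→6→1 bottleneck 35, total now 44
augment #4: 13→9→2→5→12→11→1 bottleneck 2, total now 46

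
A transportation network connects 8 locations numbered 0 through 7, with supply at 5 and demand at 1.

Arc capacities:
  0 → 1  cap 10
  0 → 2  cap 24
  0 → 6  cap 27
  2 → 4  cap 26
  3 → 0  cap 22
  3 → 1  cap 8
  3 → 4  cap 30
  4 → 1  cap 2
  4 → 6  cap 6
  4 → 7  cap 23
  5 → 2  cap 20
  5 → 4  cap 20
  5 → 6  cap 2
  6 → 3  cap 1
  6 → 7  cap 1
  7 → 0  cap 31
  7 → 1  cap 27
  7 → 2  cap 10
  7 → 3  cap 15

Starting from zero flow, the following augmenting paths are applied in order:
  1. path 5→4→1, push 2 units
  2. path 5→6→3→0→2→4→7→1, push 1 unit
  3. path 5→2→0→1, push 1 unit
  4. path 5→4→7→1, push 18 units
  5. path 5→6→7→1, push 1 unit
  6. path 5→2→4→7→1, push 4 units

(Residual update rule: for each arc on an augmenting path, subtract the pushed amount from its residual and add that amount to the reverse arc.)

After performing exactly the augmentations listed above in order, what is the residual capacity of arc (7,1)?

after path 1 (5→4→1, push 2): res(7,1)=27
after path 2 (5→6→3→0→2→4→7→1, push 1): res(7,1)=26
after path 3 (5→2→0→1, push 1): res(7,1)=26
after path 4 (5→4→7→1, push 18): res(7,1)=8
after path 5 (5→6→7→1, push 1): res(7,1)=7
after path 6 (5→2→4→7→1, push 4): res(7,1)=3

Residual capacity of (7,1): 3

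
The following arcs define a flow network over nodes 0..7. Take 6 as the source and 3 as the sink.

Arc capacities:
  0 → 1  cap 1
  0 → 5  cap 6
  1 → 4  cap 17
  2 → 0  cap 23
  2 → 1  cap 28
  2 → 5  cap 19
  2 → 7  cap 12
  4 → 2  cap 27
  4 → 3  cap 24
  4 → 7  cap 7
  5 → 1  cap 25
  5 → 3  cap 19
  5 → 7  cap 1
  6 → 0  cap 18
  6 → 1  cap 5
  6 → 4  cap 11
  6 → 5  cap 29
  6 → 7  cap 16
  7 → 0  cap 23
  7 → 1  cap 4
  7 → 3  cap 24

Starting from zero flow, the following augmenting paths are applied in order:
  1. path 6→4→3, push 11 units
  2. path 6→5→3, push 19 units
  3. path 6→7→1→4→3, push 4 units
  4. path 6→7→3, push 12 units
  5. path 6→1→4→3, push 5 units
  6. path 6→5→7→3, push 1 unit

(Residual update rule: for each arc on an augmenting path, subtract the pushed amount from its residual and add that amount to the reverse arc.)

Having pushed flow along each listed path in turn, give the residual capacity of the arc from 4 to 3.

Residual capacity of (4,3): 4

after path 1 (6→4→3, push 11): res(4,3)=13
after path 2 (6→5→3, push 19): res(4,3)=13
after path 3 (6→7→1→4→3, push 4): res(4,3)=9
after path 4 (6→7→3, push 12): res(4,3)=9
after path 5 (6→1→4→3, push 5): res(4,3)=4
after path 6 (6→5→7→3, push 1): res(4,3)=4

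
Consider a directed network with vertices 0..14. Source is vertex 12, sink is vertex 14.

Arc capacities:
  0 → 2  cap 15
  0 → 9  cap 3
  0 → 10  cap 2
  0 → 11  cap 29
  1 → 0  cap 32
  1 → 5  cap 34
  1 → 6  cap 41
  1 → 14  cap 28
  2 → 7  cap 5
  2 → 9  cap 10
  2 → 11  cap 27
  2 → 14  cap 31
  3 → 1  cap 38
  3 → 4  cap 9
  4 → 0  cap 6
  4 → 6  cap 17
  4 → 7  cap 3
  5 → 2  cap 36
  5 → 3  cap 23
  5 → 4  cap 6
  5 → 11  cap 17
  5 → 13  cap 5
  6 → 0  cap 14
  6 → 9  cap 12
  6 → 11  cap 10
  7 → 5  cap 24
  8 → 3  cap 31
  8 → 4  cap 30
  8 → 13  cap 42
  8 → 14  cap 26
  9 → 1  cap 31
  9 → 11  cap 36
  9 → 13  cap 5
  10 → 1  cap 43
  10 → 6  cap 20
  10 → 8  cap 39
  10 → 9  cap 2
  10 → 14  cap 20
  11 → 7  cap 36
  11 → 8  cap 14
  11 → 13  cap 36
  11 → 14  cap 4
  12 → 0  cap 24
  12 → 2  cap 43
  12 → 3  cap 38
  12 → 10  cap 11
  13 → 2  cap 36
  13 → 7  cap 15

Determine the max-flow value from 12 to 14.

augment #1: 12→2→14 bottleneck 31, total now 31
augment #2: 12→10→14 bottleneck 11, total now 42
augment #3: 12→0→10→14 bottleneck 2, total now 44
augment #4: 12→0→11→14 bottleneck 4, total now 48
augment #5: 12→3→1→14 bottleneck 28, total now 76
augment #6: 12→0→11→8→14 bottleneck 14, total now 90

Maximum flow value: 90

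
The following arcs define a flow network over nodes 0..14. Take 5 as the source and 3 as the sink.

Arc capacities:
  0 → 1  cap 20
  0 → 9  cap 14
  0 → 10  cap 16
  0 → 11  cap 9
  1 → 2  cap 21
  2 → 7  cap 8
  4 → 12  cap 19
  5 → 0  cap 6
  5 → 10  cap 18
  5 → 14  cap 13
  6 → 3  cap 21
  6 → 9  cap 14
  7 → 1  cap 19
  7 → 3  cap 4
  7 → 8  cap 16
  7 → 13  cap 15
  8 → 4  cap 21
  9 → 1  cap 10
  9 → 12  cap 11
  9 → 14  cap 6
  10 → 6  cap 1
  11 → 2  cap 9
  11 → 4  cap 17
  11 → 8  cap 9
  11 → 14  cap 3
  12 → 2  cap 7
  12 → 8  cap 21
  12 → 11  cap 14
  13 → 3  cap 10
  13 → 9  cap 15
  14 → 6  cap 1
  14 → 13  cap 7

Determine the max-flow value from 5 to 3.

Maximum flow value: 15

augment #1: 5→10→6→3 bottleneck 1, total now 1
augment #2: 5→14→6→3 bottleneck 1, total now 2
augment #3: 5→14→13→3 bottleneck 7, total now 9
augment #4: 5→0→1→2→7→3 bottleneck 4, total now 13
augment #5: 5→0→1→2→7→13→3 bottleneck 2, total now 15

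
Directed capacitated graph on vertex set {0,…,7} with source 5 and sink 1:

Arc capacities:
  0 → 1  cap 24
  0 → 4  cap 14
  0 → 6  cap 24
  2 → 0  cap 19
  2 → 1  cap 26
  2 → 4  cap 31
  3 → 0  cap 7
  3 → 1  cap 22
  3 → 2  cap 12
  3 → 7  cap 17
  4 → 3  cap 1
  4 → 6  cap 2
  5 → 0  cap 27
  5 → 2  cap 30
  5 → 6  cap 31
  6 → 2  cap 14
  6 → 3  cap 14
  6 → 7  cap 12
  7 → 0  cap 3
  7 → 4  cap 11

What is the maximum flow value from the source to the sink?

Maximum flow value: 65

augment #1: 5→0→1 bottleneck 24, total now 24
augment #2: 5→2→1 bottleneck 26, total now 50
augment #3: 5→6→3→1 bottleneck 14, total now 64
augment #4: 5→0→4→3→1 bottleneck 1, total now 65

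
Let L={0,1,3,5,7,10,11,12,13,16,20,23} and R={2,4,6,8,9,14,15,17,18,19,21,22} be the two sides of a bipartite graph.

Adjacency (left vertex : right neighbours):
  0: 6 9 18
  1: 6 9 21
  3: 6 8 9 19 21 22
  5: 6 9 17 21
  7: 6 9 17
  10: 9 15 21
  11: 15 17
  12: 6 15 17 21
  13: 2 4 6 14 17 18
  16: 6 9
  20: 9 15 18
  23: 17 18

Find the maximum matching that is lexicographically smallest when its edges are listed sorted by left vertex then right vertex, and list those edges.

|M| = 8 (so the lex-smallest maximum matching has 8 edges)
process left vertices in ascending order; for each, take the smallest-labelled available neighbour that still permits 8 edges overall, or leave it unmatched if none does
lex-smallest matching: {0-6, 1-9, 3-8, 5-17, 10-15, 12-21, 13-2, 20-18}

Lex-smallest maximum matching: {(0,6), (1,9), (3,8), (5,17), (10,15), (12,21), (13,2), (20,18)}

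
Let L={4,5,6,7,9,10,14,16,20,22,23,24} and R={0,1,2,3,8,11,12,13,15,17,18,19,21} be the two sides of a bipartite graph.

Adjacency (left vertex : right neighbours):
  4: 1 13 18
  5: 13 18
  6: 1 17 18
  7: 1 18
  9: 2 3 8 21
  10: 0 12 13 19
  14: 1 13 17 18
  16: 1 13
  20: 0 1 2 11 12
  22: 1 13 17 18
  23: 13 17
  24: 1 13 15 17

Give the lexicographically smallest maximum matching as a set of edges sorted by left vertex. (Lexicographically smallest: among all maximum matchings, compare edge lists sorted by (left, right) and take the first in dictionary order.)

Lex-smallest maximum matching: {(4,1), (5,13), (6,17), (7,18), (9,2), (10,0), (20,11), (24,15)}

|M| = 8 (so the lex-smallest maximum matching has 8 edges)
process left vertices in ascending order; for each, take the smallest-labelled available neighbour that still permits 8 edges overall, or leave it unmatched if none does
lex-smallest matching: {4-1, 5-13, 6-17, 7-18, 9-2, 10-0, 20-11, 24-15}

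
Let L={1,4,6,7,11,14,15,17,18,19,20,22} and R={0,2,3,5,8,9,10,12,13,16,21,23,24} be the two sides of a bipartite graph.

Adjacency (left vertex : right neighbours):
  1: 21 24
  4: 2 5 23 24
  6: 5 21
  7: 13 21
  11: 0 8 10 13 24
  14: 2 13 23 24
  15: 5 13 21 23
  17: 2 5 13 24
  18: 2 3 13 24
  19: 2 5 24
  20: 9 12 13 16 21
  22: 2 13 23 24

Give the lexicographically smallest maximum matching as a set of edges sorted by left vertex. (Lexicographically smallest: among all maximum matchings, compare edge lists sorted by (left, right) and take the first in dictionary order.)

Lex-smallest maximum matching: {(1,21), (4,2), (6,5), (7,13), (11,0), (14,23), (17,24), (18,3), (20,9)}

|M| = 9 (so the lex-smallest maximum matching has 9 edges)
process left vertices in ascending order; for each, take the smallest-labelled available neighbour that still permits 9 edges overall, or leave it unmatched if none does
lex-smallest matching: {1-21, 4-2, 6-5, 7-13, 11-0, 14-23, 17-24, 18-3, 20-9}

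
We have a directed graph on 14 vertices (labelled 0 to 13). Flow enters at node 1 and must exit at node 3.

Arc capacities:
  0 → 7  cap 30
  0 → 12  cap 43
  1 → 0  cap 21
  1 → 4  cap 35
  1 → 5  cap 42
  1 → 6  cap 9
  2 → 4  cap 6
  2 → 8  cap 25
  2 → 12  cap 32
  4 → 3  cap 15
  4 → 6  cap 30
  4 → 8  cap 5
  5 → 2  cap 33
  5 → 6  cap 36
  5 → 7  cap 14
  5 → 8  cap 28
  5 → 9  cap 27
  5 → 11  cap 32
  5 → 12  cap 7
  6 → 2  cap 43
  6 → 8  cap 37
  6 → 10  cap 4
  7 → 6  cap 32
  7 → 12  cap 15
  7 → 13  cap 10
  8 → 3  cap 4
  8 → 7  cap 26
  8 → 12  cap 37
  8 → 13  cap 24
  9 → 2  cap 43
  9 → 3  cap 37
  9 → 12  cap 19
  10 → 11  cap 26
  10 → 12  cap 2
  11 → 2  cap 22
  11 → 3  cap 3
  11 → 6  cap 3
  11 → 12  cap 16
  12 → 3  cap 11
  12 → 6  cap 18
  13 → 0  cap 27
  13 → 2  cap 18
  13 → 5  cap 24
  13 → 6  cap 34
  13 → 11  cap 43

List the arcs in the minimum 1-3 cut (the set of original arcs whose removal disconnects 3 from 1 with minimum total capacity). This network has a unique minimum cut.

augment #1: 1→4→3 push 15
augment #2: 1→0→12→3 push 11
augment #3: 1→4→8→3 push 4
augment #4: 1→5→9→3 push 27
augment #5: 1→5→11→3 push 3
max flow = 60; residual-reachable set from 1 gives S-side
cut edges (S→T): {(4,3), (5,9), (8,3), (11,3), (12,3)} total cap 60

Min-cut arcs: {(4,3), (5,9), (8,3), (11,3), (12,3)} (total capacity 60)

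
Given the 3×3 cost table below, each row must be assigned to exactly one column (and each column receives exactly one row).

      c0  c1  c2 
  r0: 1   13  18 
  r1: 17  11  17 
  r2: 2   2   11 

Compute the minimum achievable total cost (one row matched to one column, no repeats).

optimal assignment: row0→col0 (cost 1), row1→col2 (cost 17), row2→col1 (cost 2)
total = 1 + 17 + 2 = 20

Minimum assignment cost: 20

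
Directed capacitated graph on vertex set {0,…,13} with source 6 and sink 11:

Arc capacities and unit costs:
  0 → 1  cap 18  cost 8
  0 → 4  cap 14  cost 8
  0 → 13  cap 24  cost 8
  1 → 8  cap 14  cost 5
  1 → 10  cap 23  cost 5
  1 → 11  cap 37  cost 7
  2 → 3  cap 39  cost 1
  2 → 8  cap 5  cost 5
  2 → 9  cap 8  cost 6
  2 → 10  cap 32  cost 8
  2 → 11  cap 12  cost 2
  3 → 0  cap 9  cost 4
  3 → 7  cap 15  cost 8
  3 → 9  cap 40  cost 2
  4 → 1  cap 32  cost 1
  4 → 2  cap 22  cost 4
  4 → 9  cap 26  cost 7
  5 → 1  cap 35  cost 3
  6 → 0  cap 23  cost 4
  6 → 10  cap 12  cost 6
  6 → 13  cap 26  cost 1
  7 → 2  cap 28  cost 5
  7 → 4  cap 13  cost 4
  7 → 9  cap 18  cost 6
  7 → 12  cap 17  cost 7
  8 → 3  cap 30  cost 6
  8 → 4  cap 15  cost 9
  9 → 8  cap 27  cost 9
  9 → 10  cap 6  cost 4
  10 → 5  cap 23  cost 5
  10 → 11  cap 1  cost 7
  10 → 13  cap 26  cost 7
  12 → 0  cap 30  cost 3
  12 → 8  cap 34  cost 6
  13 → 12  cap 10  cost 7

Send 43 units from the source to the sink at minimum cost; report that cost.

Minimum cost for 43 units: 878

shortest-cost path #1: 6→10→11 push 1 @ unit cost 13 (adds 13)
shortest-cost path #2: 6→0→4→2→11 push 12 @ unit cost 18 (adds 216)
shortest-cost path #3: 6→0→1→11 push 11 @ unit cost 19 (adds 209)
shortest-cost path #4: 6→10→5→1→11 push 11 @ unit cost 21 (adds 231)
shortest-cost path #5: 6→13→12→0→1→11 push 7 @ unit cost 26 (adds 182)
shortest-cost path #6: 6→13→12→0→4→1→11 push 1 @ unit cost 27 (adds 27)
total cost = 878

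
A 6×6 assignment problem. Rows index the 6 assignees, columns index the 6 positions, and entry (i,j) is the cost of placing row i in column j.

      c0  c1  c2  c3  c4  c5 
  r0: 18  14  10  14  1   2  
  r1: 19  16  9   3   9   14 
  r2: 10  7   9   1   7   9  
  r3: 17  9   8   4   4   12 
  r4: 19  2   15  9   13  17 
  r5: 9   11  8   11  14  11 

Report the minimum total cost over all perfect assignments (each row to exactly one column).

optimal assignment: row0→col5 (cost 2), row1→col2 (cost 9), row2→col3 (cost 1), row3→col4 (cost 4), row4→col1 (cost 2), row5→col0 (cost 9)
total = 2 + 9 + 1 + 4 + 2 + 9 = 27

Minimum assignment cost: 27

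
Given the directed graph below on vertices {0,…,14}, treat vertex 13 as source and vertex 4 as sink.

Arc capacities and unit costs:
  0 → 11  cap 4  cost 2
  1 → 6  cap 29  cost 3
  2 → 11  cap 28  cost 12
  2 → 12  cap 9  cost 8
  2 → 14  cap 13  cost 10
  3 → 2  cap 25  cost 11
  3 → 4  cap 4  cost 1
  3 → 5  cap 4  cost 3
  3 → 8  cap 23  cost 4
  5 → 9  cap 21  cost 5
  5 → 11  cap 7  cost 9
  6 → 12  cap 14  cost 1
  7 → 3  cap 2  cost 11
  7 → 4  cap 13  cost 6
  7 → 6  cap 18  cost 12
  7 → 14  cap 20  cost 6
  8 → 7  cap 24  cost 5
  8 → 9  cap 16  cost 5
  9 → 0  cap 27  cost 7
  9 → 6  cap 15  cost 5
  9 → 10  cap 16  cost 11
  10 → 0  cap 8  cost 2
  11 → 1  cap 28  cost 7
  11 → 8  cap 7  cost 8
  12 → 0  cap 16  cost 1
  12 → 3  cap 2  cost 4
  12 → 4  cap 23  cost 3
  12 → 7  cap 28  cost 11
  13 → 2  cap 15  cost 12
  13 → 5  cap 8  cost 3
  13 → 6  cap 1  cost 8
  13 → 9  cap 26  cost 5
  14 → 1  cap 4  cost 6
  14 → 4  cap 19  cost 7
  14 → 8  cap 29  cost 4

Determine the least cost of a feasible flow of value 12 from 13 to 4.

shortest-cost path #1: 13→6→12→4 push 1 @ unit cost 12 (adds 12)
shortest-cost path #2: 13→9→6→12→4 push 11 @ unit cost 14 (adds 154)
total cost = 166

Minimum cost for 12 units: 166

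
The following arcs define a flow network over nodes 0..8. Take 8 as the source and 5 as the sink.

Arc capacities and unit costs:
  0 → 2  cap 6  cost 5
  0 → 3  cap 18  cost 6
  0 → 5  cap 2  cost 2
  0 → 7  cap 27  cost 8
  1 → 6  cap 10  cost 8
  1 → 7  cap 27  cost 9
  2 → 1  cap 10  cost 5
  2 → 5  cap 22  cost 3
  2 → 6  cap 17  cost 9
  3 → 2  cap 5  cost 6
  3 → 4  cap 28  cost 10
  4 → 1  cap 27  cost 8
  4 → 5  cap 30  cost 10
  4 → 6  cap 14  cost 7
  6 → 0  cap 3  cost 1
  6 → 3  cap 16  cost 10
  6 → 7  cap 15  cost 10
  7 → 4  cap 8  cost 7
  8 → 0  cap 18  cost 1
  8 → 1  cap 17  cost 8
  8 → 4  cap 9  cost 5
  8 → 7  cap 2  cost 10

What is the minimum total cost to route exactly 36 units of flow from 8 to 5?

shortest-cost path #1: 8→0→5 push 2 @ unit cost 3 (adds 6)
shortest-cost path #2: 8→0→2→5 push 6 @ unit cost 9 (adds 54)
shortest-cost path #3: 8→4→5 push 9 @ unit cost 15 (adds 135)
shortest-cost path #4: 8→0→3→2→5 push 5 @ unit cost 16 (adds 80)
shortest-cost path #5: 8→0→7→4→5 push 5 @ unit cost 26 (adds 130)
shortest-cost path #6: 8→7→4→5 push 2 @ unit cost 27 (adds 54)
shortest-cost path #7: 8→1→7→4→5 push 1 @ unit cost 34 (adds 34)
shortest-cost path #8: 8→1→7→0→3→4→5 push 5 @ unit cost 35 (adds 175)
shortest-cost path #9: 8→1→6→0→3→4→5 push 1 @ unit cost 43 (adds 43)
total cost = 711

Minimum cost for 36 units: 711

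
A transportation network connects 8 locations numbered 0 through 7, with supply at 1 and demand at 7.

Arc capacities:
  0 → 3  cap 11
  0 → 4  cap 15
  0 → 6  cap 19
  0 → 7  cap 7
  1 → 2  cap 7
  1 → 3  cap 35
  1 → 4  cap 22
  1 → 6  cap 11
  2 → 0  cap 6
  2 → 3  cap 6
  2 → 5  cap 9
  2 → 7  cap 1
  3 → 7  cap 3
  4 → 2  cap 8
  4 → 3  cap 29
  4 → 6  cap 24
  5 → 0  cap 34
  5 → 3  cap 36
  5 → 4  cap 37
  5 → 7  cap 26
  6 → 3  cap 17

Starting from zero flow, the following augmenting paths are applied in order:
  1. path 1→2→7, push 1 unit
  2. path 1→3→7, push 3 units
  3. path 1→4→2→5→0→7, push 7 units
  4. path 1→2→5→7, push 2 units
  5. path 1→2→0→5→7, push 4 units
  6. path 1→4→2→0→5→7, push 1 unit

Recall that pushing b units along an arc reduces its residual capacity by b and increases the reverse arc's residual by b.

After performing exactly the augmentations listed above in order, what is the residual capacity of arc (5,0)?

after path 1 (1→2→7, push 1): res(5,0)=34
after path 2 (1→3→7, push 3): res(5,0)=34
after path 3 (1→4→2→5→0→7, push 7): res(5,0)=27
after path 4 (1→2→5→7, push 2): res(5,0)=27
after path 5 (1→2→0→5→7, push 4): res(5,0)=31
after path 6 (1→4→2→0→5→7, push 1): res(5,0)=32

Residual capacity of (5,0): 32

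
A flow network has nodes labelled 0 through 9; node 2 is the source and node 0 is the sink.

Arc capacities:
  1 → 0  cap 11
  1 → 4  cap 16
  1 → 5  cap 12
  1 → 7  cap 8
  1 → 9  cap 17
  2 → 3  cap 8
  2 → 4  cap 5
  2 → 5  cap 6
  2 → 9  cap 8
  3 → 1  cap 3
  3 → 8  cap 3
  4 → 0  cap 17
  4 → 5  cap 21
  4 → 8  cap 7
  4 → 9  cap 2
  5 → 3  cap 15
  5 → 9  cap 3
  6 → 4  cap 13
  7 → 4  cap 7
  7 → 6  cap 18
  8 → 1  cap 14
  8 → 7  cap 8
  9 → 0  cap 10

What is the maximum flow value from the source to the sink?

Maximum flow value: 21

augment #1: 2→4→0 bottleneck 5, total now 5
augment #2: 2→9→0 bottleneck 8, total now 13
augment #3: 2→3→1→0 bottleneck 3, total now 16
augment #4: 2→5→9→0 bottleneck 2, total now 18
augment #5: 2→3→8→1→0 bottleneck 3, total now 21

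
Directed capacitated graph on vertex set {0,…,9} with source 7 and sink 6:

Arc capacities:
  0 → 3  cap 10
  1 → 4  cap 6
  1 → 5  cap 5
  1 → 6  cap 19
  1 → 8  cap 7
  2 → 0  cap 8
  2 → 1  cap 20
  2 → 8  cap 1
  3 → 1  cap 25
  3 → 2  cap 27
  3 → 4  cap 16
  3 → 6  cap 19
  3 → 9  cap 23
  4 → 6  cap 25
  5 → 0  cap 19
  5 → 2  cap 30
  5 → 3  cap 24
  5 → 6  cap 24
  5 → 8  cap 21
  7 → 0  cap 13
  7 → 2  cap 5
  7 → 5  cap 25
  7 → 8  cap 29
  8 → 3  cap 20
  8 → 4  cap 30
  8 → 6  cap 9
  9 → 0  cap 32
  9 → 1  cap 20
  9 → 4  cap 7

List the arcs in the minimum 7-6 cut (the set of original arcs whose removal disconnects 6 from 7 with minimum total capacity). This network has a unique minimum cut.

Min-cut arcs: {(0,3), (7,2), (7,5), (7,8)} (total capacity 69)

augment #1: 7→5→6 push 24
augment #2: 7→8→6 push 9
augment #3: 7→0→3→6 push 10
augment #4: 7→2→1→6 push 5
augment #5: 7→5→3→6 push 1
augment #6: 7→8→3→6 push 8
augment #7: 7→8→4→6 push 12
max flow = 69; residual-reachable set from 7 gives S-side
cut edges (S→T): {(0,3), (7,2), (7,5), (7,8)} total cap 69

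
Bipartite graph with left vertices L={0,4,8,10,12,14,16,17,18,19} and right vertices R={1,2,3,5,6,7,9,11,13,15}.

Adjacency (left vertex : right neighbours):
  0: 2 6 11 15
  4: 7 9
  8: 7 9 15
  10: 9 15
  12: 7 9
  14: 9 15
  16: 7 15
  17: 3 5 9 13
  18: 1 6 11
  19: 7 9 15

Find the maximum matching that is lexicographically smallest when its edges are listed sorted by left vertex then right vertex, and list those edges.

Lex-smallest maximum matching: {(0,2), (4,7), (8,9), (10,15), (17,3), (18,1)}

|M| = 6 (so the lex-smallest maximum matching has 6 edges)
process left vertices in ascending order; for each, take the smallest-labelled available neighbour that still permits 6 edges overall, or leave it unmatched if none does
lex-smallest matching: {0-2, 4-7, 8-9, 10-15, 17-3, 18-1}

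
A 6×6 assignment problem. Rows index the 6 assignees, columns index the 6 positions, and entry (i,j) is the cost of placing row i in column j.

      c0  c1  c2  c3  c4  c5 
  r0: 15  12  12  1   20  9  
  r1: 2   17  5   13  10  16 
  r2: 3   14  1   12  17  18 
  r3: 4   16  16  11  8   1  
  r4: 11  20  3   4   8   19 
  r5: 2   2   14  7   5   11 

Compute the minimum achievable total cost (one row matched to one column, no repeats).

optimal assignment: row0→col3 (cost 1), row1→col0 (cost 2), row2→col2 (cost 1), row3→col5 (cost 1), row4→col4 (cost 8), row5→col1 (cost 2)
total = 1 + 2 + 1 + 1 + 8 + 2 = 15

Minimum assignment cost: 15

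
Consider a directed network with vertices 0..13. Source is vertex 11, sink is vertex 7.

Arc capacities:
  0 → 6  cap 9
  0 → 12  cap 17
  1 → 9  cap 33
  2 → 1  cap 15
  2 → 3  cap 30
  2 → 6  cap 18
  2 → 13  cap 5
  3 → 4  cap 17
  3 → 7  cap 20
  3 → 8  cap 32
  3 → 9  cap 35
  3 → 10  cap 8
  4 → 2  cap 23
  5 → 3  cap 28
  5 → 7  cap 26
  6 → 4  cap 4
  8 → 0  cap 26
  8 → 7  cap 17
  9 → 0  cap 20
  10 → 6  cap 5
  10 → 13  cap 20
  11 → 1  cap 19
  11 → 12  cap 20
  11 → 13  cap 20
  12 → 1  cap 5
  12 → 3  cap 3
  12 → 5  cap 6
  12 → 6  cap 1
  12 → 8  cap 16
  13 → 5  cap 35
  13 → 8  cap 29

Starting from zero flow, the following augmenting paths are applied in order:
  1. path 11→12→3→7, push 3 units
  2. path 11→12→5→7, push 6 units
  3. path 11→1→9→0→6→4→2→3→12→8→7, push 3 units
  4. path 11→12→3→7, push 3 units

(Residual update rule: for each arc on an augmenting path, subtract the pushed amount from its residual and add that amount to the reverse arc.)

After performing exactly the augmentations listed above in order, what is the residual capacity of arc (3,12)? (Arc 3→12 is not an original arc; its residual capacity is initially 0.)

Residual capacity of (3,12): 3

after path 1 (11→12→3→7, push 3): res(3,12)=3
after path 2 (11→12→5→7, push 6): res(3,12)=3
after path 3 (11→1→9→0→6→4→2→3→12→8→7, push 3): res(3,12)=0
after path 4 (11→12→3→7, push 3): res(3,12)=3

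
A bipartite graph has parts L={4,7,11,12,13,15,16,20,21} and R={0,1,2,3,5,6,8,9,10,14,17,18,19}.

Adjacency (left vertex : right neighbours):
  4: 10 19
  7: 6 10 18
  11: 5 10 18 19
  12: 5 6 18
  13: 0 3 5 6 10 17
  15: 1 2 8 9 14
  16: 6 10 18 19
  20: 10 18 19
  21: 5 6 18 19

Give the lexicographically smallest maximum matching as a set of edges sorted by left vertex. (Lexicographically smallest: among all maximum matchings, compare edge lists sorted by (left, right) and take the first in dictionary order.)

|M| = 7 (so the lex-smallest maximum matching has 7 edges)
process left vertices in ascending order; for each, take the smallest-labelled available neighbour that still permits 7 edges overall, or leave it unmatched if none does
lex-smallest matching: {4-10, 7-6, 11-5, 12-18, 13-0, 15-1, 16-19}

Lex-smallest maximum matching: {(4,10), (7,6), (11,5), (12,18), (13,0), (15,1), (16,19)}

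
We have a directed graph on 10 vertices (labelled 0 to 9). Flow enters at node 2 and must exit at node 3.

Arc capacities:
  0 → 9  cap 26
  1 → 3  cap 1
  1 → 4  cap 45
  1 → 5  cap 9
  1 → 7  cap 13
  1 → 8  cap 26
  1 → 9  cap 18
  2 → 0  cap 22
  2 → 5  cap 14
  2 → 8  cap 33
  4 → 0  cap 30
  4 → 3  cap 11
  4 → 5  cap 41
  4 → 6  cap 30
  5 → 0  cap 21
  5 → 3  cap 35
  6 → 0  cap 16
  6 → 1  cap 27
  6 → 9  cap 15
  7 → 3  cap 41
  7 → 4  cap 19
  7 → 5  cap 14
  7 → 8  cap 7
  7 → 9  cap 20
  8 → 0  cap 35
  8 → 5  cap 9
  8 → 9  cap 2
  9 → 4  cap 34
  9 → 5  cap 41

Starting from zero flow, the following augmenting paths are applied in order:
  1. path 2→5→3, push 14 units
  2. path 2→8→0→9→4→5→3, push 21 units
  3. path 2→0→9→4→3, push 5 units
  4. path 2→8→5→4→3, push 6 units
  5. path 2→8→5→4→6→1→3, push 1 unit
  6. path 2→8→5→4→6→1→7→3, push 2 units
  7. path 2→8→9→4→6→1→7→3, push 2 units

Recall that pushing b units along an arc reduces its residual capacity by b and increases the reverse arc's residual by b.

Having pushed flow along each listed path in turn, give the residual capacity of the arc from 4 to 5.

Residual capacity of (4,5): 29

after path 1 (2→5→3, push 14): res(4,5)=41
after path 2 (2→8→0→9→4→5→3, push 21): res(4,5)=20
after path 3 (2→0→9→4→3, push 5): res(4,5)=20
after path 4 (2→8→5→4→3, push 6): res(4,5)=26
after path 5 (2→8→5→4→6→1→3, push 1): res(4,5)=27
after path 6 (2→8→5→4→6→1→7→3, push 2): res(4,5)=29
after path 7 (2→8→9→4→6→1→7→3, push 2): res(4,5)=29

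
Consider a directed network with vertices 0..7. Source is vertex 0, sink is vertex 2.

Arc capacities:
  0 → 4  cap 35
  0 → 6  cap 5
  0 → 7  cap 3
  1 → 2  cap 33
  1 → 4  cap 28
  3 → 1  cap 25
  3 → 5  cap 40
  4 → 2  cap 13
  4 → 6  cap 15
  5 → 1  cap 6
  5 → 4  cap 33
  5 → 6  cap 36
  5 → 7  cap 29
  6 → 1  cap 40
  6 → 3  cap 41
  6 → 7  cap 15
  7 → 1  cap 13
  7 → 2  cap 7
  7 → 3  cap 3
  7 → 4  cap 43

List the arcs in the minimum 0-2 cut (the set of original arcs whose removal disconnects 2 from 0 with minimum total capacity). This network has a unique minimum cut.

Min-cut arcs: {(0,6), (0,7), (4,2), (4,6)} (total capacity 36)

augment #1: 0→4→2 push 13
augment #2: 0→7→2 push 3
augment #3: 0→6→1→2 push 5
augment #4: 0→4→6→1→2 push 15
max flow = 36; residual-reachable set from 0 gives S-side
cut edges (S→T): {(0,6), (0,7), (4,2), (4,6)} total cap 36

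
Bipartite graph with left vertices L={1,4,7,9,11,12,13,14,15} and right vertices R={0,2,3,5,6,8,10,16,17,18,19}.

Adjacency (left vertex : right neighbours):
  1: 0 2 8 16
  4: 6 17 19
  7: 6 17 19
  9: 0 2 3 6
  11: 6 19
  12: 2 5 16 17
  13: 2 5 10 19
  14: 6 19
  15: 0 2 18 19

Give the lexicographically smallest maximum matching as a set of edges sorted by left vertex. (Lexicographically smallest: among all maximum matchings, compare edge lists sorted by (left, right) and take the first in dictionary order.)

Lex-smallest maximum matching: {(1,0), (4,6), (7,17), (9,2), (11,19), (12,5), (13,10), (15,18)}

|M| = 8 (so the lex-smallest maximum matching has 8 edges)
process left vertices in ascending order; for each, take the smallest-labelled available neighbour that still permits 8 edges overall, or leave it unmatched if none does
lex-smallest matching: {1-0, 4-6, 7-17, 9-2, 11-19, 12-5, 13-10, 15-18}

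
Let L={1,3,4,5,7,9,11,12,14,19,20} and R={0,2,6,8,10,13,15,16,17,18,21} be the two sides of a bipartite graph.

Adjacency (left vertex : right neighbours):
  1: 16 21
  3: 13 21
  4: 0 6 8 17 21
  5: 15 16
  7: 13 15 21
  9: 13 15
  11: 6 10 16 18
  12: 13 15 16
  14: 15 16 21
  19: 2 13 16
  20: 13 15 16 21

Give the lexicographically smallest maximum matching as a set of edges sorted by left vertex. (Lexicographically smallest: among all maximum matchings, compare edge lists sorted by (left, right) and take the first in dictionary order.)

|M| = 7 (so the lex-smallest maximum matching has 7 edges)
process left vertices in ascending order; for each, take the smallest-labelled available neighbour that still permits 7 edges overall, or leave it unmatched if none does
lex-smallest matching: {1-16, 3-13, 4-0, 5-15, 7-21, 11-6, 19-2}

Lex-smallest maximum matching: {(1,16), (3,13), (4,0), (5,15), (7,21), (11,6), (19,2)}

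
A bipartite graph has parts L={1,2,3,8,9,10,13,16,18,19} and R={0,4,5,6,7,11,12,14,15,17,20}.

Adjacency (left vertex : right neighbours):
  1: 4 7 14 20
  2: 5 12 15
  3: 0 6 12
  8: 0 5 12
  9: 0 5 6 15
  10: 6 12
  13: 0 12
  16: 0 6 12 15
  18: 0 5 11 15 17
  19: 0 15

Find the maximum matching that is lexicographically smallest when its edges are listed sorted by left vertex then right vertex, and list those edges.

|M| = 7 (so the lex-smallest maximum matching has 7 edges)
process left vertices in ascending order; for each, take the smallest-labelled available neighbour that still permits 7 edges overall, or leave it unmatched if none does
lex-smallest matching: {1-4, 2-5, 3-0, 8-12, 9-6, 16-15, 18-11}

Lex-smallest maximum matching: {(1,4), (2,5), (3,0), (8,12), (9,6), (16,15), (18,11)}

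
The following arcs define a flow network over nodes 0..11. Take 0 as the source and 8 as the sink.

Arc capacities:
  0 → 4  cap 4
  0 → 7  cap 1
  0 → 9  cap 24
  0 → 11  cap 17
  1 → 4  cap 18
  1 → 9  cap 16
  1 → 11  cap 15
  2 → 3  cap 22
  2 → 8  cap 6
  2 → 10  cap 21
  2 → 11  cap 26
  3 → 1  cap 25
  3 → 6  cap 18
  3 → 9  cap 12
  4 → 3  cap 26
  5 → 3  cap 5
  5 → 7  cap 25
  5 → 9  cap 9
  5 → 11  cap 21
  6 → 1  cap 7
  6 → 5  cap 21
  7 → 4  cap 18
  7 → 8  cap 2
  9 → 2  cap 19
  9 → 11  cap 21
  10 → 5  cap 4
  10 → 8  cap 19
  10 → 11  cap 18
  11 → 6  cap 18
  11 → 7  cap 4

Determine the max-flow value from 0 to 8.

augment #1: 0→7→8 bottleneck 1, total now 1
augment #2: 0→9→2→8 bottleneck 6, total now 7
augment #3: 0→11→7→8 bottleneck 1, total now 8
augment #4: 0→9→2→10→8 bottleneck 13, total now 21

Maximum flow value: 21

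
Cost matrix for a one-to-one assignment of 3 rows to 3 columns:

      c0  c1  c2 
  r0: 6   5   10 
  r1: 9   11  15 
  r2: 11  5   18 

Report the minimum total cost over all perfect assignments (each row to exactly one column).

optimal assignment: row0→col2 (cost 10), row1→col0 (cost 9), row2→col1 (cost 5)
total = 10 + 9 + 5 = 24

Minimum assignment cost: 24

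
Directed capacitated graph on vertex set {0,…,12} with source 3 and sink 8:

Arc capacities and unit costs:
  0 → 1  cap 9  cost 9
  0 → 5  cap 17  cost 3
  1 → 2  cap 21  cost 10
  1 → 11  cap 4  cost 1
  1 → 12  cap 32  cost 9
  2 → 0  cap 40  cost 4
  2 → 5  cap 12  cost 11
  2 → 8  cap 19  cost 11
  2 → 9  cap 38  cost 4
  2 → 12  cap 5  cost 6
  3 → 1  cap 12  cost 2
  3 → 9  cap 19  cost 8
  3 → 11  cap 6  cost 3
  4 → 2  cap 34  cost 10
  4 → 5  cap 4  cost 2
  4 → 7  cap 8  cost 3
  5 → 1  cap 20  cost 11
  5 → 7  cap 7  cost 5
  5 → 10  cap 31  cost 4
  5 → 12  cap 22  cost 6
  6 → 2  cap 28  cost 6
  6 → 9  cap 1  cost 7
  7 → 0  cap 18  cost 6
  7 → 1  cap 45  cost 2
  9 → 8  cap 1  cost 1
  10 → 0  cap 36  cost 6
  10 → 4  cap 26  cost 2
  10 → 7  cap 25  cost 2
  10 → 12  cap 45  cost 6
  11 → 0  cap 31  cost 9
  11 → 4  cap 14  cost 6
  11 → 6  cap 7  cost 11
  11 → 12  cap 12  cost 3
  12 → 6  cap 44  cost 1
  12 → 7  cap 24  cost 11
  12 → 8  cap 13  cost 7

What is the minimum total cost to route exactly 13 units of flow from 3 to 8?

shortest-cost path #1: 3→9→8 push 1 @ unit cost 9 (adds 9)
shortest-cost path #2: 3→11→12→8 push 6 @ unit cost 13 (adds 78)
shortest-cost path #3: 3→1→11→12→8 push 4 @ unit cost 13 (adds 52)
shortest-cost path #4: 3→1→12→8 push 2 @ unit cost 18 (adds 36)
total cost = 175

Minimum cost for 13 units: 175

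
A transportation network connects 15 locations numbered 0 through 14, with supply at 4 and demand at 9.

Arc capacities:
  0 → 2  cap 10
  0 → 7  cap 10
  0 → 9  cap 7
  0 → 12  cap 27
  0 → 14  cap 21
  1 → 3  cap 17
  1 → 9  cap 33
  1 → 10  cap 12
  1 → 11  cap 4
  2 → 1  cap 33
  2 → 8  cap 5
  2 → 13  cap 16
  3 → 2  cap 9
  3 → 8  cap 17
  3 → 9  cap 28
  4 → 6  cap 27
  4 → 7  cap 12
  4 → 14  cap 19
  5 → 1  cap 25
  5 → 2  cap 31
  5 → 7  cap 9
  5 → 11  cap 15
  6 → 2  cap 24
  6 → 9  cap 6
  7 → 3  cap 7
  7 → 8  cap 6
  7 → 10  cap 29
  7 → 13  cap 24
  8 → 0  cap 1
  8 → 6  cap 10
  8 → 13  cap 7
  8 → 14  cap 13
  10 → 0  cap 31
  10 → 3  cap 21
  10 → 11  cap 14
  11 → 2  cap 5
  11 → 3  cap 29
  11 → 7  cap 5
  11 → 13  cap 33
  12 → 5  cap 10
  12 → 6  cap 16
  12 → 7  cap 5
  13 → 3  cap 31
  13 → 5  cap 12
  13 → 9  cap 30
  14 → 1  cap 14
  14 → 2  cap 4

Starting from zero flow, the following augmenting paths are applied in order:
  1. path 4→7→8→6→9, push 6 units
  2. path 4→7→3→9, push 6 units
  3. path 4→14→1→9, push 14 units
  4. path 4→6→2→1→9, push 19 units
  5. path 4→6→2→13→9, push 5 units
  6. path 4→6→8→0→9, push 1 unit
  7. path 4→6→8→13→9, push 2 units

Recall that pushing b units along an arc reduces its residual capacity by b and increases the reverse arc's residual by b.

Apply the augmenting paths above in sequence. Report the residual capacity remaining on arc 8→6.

after path 1 (4→7→8→6→9, push 6): res(8,6)=4
after path 2 (4→7→3→9, push 6): res(8,6)=4
after path 3 (4→14→1→9, push 14): res(8,6)=4
after path 4 (4→6→2→1→9, push 19): res(8,6)=4
after path 5 (4→6→2→13→9, push 5): res(8,6)=4
after path 6 (4→6→8→0→9, push 1): res(8,6)=5
after path 7 (4→6→8→13→9, push 2): res(8,6)=7

Residual capacity of (8,6): 7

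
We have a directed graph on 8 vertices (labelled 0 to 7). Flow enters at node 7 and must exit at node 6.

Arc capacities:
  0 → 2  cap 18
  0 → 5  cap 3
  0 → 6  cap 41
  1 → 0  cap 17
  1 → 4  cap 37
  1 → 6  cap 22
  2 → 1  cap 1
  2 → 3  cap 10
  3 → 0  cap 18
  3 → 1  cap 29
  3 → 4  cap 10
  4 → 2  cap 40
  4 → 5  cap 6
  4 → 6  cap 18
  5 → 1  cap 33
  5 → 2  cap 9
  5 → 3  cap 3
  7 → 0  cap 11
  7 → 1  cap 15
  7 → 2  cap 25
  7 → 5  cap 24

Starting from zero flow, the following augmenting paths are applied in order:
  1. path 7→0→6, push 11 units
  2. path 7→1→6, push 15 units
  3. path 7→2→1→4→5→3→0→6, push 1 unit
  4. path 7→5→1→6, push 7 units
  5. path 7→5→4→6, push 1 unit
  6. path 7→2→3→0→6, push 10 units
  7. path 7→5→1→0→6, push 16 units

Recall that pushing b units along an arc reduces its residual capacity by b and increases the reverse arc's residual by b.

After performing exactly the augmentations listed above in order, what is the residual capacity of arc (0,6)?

Residual capacity of (0,6): 3

after path 1 (7→0→6, push 11): res(0,6)=30
after path 2 (7→1→6, push 15): res(0,6)=30
after path 3 (7→2→1→4→5→3→0→6, push 1): res(0,6)=29
after path 4 (7→5→1→6, push 7): res(0,6)=29
after path 5 (7→5→4→6, push 1): res(0,6)=29
after path 6 (7→2→3→0→6, push 10): res(0,6)=19
after path 7 (7→5→1→0→6, push 16): res(0,6)=3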